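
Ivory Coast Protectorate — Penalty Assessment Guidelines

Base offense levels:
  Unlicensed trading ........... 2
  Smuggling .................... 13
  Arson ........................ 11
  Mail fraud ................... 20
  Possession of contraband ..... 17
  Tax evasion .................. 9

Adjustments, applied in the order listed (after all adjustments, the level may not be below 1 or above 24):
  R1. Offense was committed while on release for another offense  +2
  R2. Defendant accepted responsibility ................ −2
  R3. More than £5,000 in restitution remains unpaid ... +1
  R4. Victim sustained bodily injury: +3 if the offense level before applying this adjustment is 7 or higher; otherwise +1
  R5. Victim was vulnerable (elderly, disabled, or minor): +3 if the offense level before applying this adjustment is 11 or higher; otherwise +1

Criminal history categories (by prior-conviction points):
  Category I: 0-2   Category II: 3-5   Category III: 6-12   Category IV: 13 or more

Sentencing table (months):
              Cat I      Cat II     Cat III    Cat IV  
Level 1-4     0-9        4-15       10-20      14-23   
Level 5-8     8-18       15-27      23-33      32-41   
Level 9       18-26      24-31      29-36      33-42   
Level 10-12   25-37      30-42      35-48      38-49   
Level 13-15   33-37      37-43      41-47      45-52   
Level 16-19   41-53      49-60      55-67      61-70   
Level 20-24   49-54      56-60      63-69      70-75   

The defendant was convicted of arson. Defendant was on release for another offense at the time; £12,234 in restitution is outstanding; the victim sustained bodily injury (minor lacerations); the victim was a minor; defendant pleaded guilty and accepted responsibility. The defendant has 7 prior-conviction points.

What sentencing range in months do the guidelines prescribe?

55-67 months

Base offense level for arson: 11.
R1 applies: 11 + 2 = 13.
R2 applies: 13 − 2 = 11.
R3 applies: 11 + 1 = 12.
R4 applies (level before this adjustment is 12 ≥ 7, so +3): 12 + 3 = 15.
R5 applies (level before this adjustment is 15 ≥ 11, so +3): 15 + 3 = 18.
Final offense level: 18.
Criminal history: 7 prior points → Category III (6-12).
Level 18 falls in the 16-19 band.
Grid: Level 16-19 × Category III = 55-67 months.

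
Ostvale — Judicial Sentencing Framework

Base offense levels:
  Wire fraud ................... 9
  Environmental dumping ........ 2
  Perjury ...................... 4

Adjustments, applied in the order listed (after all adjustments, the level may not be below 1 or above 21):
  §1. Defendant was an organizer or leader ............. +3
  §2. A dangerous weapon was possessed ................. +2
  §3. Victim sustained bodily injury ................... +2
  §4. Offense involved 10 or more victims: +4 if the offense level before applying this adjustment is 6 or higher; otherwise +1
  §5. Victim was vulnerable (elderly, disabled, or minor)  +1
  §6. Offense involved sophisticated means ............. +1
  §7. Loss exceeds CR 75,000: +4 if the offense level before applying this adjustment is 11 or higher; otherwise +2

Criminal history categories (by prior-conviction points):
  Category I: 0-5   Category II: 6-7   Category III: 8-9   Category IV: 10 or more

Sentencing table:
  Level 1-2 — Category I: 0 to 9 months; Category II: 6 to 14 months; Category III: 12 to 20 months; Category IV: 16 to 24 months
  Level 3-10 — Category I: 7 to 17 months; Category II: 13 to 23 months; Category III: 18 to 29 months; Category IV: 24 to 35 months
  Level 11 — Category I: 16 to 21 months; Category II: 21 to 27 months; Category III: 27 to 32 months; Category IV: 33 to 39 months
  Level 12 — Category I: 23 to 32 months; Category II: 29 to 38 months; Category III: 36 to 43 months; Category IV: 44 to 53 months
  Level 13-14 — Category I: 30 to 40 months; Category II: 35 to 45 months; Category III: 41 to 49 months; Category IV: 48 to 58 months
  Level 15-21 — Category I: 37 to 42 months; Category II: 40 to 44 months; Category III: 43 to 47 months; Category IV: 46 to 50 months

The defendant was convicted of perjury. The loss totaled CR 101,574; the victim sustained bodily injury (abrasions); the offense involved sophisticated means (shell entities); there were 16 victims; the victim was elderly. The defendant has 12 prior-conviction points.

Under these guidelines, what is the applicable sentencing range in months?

Base offense level for perjury: 4.
§3 applies: 4 + 2 = 6.
§4 applies (level before this adjustment is 6 ≥ 6, so +4): 6 + 4 = 10.
§5 applies: 10 + 1 = 11.
§6 applies: 11 + 1 = 12.
§7 applies (level before this adjustment is 12 ≥ 11, so +4): 12 + 4 = 16.
Final offense level: 16.
Criminal history: 12 prior points → Category IV (10+).
Level 16 falls in the 15-21 band.
Grid: Level 15-21 × Category IV = 46-50 months.

46-50 months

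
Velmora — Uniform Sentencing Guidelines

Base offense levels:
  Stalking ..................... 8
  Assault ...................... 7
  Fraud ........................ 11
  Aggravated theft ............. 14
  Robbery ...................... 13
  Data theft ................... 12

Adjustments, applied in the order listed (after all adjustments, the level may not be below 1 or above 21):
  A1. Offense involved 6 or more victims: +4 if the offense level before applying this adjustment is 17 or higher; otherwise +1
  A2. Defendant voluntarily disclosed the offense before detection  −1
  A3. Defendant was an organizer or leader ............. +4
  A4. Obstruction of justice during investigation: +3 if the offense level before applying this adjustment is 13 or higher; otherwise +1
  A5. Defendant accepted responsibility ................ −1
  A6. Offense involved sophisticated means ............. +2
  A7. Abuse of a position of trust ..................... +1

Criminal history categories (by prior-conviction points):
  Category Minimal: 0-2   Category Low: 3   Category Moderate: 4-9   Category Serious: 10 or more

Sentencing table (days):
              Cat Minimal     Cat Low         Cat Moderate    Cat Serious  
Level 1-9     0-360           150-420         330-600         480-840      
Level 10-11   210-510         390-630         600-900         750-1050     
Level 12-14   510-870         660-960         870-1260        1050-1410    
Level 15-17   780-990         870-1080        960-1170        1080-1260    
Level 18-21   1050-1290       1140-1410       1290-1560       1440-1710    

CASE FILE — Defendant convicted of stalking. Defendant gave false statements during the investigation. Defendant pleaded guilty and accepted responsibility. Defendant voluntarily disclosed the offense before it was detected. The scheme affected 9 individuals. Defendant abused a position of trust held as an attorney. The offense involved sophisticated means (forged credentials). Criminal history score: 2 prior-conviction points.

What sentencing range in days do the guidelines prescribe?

Base offense level for stalking: 8.
A1 applies (level before this adjustment is 8 < 17, so +1): 8 + 1 = 9.
A2 applies: 9 − 1 = 8.
A4 applies (level before this adjustment is 8 < 13, so +1): 8 + 1 = 9.
A5 applies: 9 − 1 = 8.
A6 applies: 8 + 2 = 10.
A7 applies: 10 + 1 = 11.
Final offense level: 11.
Criminal history: 2 prior points → Category Minimal (0-2).
Level 11 falls in the 10-11 band.
Grid: Level 10-11 × Category Minimal = 210-510 days.

210-510 days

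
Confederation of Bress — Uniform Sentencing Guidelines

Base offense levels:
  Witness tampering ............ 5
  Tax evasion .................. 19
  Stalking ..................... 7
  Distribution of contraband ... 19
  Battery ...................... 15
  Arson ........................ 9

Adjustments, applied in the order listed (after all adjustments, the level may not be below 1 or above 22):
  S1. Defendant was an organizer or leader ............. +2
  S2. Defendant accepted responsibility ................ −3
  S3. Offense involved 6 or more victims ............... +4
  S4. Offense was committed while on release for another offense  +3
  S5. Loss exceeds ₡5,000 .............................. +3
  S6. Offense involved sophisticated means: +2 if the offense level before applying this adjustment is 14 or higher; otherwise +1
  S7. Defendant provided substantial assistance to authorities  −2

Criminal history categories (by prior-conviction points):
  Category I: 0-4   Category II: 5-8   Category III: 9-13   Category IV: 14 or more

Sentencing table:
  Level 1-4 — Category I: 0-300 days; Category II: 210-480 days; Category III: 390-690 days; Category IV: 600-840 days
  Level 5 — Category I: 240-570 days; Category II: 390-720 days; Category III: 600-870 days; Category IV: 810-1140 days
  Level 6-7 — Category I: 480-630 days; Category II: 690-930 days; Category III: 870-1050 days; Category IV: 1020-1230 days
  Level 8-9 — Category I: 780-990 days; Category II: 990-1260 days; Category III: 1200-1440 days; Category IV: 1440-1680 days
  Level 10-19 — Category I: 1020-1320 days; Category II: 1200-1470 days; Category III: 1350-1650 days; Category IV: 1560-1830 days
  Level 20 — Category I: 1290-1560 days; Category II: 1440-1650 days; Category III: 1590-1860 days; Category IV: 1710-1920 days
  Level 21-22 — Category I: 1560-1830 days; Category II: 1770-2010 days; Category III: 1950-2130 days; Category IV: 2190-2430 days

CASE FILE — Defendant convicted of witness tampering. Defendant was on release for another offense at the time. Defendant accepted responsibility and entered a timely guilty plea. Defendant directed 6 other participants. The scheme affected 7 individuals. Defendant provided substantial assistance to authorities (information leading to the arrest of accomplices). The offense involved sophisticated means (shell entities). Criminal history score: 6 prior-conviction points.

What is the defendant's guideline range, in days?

1200-1470 days

Base offense level for witness tampering: 5.
S1 applies: 5 + 2 = 7.
S2 applies: 7 − 3 = 4.
S3 applies: 4 + 4 = 8.
S4 applies: 8 + 3 = 11.
S6 applies (level before this adjustment is 11 < 14, so +1): 11 + 1 = 12.
S7 applies: 12 − 2 = 10.
Final offense level: 10.
Criminal history: 6 prior points → Category II (5-8).
Level 10 falls in the 10-19 band.
Grid: Level 10-19 × Category II = 1200-1470 days.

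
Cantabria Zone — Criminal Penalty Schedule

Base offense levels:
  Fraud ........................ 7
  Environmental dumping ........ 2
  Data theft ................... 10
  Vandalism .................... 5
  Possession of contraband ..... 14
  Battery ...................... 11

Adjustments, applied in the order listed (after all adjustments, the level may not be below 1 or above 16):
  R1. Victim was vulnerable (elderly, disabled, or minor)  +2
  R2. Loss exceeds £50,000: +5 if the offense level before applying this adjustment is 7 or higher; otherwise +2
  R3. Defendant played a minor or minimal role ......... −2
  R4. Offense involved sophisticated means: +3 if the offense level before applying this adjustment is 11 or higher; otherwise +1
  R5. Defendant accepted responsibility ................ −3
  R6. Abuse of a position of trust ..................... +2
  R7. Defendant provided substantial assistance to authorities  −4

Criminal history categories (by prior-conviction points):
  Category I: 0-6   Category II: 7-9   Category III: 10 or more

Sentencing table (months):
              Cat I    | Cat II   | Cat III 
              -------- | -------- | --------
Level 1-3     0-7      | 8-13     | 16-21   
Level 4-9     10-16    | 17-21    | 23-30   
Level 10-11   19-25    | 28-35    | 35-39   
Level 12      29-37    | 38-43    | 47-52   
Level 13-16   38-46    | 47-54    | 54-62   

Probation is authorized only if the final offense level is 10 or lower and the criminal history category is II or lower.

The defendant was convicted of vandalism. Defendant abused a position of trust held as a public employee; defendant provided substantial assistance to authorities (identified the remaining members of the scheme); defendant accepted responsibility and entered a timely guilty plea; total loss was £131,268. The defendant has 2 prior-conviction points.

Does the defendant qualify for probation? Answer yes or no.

Base offense level for vandalism: 5.
R2 applies (level before this adjustment is 5 < 7, so +2): 5 + 2 = 7.
R4 does not apply.
R5 applies: 7 − 3 = 4.
R6 applies: 4 + 2 = 6.
R7 applies: 6 − 4 = 2.
Final offense level: 2.
Criminal history: 2 prior points → Category I (0-6).
Level 2 falls in the 1-3 band.
Grid: Level 1-3 × Category I = 0-7 months.
Probation check: level 2 ≤ 10 and category I ≤ II → eligible.

Yes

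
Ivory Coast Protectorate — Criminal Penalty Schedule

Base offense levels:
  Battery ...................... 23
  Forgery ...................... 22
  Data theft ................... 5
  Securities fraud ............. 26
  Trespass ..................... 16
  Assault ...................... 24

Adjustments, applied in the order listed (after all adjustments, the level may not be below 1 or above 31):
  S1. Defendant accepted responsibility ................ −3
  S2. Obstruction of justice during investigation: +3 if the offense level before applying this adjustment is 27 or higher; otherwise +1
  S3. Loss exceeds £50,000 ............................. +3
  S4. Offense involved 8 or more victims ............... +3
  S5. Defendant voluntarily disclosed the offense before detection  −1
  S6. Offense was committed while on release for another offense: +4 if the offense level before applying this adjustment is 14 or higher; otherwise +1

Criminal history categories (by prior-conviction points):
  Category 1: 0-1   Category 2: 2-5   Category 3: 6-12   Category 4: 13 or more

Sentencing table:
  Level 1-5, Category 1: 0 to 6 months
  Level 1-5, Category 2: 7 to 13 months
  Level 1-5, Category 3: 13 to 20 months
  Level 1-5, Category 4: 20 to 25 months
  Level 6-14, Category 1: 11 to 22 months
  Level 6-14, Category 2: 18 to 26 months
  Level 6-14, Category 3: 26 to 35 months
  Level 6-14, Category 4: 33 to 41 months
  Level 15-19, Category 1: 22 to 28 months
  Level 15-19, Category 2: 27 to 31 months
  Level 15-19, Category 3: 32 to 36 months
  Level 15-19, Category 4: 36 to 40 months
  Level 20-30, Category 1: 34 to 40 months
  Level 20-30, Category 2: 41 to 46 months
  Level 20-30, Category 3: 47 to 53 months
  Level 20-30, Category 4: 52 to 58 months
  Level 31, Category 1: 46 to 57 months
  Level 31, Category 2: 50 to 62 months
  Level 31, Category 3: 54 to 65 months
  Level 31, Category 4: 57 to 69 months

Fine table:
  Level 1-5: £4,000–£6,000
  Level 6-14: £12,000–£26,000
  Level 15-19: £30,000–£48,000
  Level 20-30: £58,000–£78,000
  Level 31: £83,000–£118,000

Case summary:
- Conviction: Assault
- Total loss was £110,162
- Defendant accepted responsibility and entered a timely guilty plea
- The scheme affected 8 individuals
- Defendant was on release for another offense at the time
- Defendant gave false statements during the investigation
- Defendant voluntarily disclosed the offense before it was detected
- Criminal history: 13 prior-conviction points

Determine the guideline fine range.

£83,000–£118,000

Base offense level for assault: 24.
S1 applies: 24 − 3 = 21.
S2 applies (level before this adjustment is 21 < 27, so +1): 21 + 1 = 22.
S3 applies: 22 + 3 = 25.
S4 applies: 25 + 3 = 28.
S5 applies: 28 − 1 = 27.
S6 applies (level before this adjustment is 27 ≥ 14, so +4): 27 + 4 = 31.
Final offense level: 31.
Level 31 falls in the 31 band.
Fine table: Level 31 → £83,000–£118,000.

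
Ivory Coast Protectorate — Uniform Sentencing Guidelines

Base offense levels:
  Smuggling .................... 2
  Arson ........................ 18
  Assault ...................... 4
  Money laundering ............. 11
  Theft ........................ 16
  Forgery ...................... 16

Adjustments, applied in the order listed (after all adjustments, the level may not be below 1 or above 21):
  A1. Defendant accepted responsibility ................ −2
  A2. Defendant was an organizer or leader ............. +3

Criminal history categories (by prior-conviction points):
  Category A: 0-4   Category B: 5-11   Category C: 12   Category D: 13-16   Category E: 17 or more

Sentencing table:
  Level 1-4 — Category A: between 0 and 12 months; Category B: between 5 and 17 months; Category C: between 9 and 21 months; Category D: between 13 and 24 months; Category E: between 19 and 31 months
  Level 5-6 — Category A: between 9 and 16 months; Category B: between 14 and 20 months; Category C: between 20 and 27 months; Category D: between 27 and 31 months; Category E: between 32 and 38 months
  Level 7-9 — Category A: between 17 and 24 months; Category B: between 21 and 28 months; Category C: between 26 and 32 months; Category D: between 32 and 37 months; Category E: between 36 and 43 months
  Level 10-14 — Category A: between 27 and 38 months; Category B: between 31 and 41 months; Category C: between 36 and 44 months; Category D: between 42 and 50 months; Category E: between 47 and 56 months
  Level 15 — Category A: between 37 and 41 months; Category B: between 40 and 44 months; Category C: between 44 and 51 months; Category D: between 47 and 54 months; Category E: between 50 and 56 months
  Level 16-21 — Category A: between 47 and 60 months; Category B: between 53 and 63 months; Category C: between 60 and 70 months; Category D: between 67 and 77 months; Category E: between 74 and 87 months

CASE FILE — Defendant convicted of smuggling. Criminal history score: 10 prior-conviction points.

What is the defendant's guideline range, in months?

5-17 months

Base offense level for smuggling: 2.
Final offense level: 2.
Criminal history: 10 prior points → Category B (5-11).
Level 2 falls in the 1-4 band.
Grid: Level 1-4 × Category B = 5-17 months.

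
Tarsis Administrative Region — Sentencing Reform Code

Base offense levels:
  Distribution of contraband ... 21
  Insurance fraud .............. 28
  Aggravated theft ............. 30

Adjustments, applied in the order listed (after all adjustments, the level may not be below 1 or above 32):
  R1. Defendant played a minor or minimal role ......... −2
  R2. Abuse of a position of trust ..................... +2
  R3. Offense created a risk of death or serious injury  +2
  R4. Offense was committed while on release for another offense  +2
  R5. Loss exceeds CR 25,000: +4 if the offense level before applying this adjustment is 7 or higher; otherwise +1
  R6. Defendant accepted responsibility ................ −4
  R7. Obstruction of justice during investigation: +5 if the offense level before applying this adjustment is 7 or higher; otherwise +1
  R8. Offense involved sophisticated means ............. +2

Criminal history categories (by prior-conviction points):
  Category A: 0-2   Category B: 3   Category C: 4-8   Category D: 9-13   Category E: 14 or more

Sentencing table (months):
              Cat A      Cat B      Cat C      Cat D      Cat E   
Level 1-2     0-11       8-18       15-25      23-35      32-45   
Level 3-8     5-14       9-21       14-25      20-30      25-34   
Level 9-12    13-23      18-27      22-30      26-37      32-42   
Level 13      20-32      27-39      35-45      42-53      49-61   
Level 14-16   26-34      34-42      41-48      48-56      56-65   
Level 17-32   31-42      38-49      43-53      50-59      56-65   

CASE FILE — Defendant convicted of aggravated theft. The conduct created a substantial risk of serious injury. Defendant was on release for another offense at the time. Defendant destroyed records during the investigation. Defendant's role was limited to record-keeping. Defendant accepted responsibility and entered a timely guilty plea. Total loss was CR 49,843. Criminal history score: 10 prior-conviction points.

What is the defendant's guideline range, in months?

Base offense level for aggravated theft: 30.
R1 applies: 30 − 2 = 28.
R2 does not apply.
R3 applies: 28 + 2 = 30.
R4 applies: 30 + 2 = 32.
R5 applies (level before this adjustment is 32 ≥ 7, so +4): 32 + 4 = 36.
R6 applies: 36 − 4 = 32.
R7 applies (level before this adjustment is 32 ≥ 7, so +5): 32 + 5 = 37.
Level 37 exceeds the maximum of 32; capped at 32.
Final offense level: 32.
Criminal history: 10 prior points → Category D (9-13).
Level 32 falls in the 17-32 band.
Grid: Level 17-32 × Category D = 50-59 months.

50-59 months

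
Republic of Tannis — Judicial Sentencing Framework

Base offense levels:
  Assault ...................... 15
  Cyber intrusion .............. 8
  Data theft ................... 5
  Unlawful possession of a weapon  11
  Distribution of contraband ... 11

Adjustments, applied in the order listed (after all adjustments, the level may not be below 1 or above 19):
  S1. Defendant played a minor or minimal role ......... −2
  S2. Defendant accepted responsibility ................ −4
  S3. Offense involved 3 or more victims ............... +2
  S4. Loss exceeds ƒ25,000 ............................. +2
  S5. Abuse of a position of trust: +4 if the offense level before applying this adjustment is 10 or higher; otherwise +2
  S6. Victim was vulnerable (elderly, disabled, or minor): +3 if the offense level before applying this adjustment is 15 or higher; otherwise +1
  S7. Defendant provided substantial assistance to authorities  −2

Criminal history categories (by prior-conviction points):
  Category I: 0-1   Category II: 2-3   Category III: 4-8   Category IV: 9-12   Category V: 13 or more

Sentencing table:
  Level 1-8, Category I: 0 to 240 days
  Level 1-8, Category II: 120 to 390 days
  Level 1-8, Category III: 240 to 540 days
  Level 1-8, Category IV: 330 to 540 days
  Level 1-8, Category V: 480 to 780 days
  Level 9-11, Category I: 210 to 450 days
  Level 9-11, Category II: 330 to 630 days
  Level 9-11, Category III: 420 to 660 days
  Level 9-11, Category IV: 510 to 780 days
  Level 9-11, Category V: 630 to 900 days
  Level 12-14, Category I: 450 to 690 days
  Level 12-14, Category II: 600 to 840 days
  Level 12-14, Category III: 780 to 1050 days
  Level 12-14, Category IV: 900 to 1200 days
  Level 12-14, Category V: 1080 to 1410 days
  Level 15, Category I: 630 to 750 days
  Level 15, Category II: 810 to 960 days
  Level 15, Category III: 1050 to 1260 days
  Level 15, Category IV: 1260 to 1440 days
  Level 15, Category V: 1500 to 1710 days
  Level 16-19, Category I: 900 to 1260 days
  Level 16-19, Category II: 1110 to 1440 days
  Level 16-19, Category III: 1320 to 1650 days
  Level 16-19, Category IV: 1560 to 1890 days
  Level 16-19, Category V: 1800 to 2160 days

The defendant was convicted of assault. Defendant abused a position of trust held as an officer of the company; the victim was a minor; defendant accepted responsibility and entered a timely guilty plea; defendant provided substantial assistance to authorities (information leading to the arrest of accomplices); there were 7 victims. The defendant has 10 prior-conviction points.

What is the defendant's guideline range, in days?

1560-1890 days

Base offense level for assault: 15.
S1 does not apply.
S2 applies: 15 − 4 = 11.
S3 applies: 11 + 2 = 13.
S5 applies (level before this adjustment is 13 ≥ 10, so +4): 13 + 4 = 17.
S6 applies (level before this adjustment is 17 ≥ 15, so +3): 17 + 3 = 20.
S7 applies: 20 − 2 = 18.
Final offense level: 18.
Criminal history: 10 prior points → Category IV (9-12).
Level 18 falls in the 16-19 band.
Grid: Level 16-19 × Category IV = 1560-1890 days.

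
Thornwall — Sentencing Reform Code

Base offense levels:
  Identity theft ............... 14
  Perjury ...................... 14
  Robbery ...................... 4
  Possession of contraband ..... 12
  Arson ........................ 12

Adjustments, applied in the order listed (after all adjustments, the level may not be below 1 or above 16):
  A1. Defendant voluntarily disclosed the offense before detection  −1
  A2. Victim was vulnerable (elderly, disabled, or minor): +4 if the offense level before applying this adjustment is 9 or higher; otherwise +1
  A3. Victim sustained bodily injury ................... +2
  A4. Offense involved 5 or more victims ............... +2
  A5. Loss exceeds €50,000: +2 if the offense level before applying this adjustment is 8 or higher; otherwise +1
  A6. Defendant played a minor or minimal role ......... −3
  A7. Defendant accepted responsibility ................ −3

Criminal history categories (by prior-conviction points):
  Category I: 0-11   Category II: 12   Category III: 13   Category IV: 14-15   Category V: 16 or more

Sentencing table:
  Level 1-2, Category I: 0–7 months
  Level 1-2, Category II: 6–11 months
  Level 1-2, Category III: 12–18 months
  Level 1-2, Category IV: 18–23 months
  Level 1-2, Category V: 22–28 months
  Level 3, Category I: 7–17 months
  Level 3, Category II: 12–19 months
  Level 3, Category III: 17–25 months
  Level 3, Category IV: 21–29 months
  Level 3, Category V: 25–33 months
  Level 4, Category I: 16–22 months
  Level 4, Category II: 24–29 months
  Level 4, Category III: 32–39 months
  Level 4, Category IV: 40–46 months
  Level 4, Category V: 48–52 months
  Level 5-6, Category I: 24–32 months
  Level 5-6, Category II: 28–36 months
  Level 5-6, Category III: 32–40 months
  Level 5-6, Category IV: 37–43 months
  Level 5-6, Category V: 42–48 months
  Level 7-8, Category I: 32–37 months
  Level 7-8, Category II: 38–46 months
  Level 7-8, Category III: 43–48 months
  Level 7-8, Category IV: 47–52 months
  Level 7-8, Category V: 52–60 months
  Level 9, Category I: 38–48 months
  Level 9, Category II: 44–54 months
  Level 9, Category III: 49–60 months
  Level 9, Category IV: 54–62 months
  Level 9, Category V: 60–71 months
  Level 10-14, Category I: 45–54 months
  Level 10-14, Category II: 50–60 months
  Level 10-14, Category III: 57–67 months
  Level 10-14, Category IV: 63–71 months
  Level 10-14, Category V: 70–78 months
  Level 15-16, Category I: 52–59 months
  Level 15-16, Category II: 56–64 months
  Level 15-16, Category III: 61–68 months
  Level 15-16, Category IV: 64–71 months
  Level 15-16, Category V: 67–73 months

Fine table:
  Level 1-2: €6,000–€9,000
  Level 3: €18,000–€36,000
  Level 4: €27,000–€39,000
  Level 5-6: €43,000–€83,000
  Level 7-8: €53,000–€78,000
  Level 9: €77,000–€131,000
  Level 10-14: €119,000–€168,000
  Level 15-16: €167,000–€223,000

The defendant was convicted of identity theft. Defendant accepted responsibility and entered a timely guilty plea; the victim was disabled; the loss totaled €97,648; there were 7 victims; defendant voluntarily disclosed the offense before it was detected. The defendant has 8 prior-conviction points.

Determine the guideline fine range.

Base offense level for identity theft: 14.
A1 applies: 14 − 1 = 13.
A2 applies (level before this adjustment is 13 ≥ 9, so +4): 13 + 4 = 17.
A4 applies: 17 + 2 = 19.
A5 applies (level before this adjustment is 19 ≥ 8, so +2): 19 + 2 = 21.
A6 does not apply.
A7 applies: 21 − 3 = 18.
Level 18 exceeds the maximum of 16; capped at 16.
Final offense level: 16.
Level 16 falls in the 15-16 band.
Fine table: Level 15-16 → €167,000–€223,000.

€167,000–€223,000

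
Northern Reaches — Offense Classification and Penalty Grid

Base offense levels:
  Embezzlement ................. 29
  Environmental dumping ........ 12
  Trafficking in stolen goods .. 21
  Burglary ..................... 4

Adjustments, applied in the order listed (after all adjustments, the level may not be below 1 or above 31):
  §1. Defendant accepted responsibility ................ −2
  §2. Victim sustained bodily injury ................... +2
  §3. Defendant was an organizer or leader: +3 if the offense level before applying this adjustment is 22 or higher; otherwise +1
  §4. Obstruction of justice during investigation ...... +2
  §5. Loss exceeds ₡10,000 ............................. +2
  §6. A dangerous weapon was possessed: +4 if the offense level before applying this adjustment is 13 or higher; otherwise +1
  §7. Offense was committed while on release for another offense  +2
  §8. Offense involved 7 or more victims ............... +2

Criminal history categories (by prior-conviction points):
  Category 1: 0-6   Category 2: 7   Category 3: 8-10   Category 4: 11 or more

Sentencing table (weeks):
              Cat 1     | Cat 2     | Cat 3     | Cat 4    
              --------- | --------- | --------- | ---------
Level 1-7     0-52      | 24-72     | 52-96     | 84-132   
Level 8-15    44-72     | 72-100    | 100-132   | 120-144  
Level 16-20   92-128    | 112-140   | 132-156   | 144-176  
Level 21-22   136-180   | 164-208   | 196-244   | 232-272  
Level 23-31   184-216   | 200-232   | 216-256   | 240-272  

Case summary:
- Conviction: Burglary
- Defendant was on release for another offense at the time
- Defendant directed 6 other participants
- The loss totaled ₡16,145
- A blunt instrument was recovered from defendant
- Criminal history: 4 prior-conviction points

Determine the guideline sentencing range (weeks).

44-72 weeks

Base offense level for burglary: 4.
§1 does not apply.
§2 does not apply.
§3 applies (level before this adjustment is 4 < 22, so +1): 4 + 1 = 5.
§4 does not apply.
§5 applies: 5 + 2 = 7.
§6 applies (level before this adjustment is 7 < 13, so +1): 7 + 1 = 8.
§7 applies: 8 + 2 = 10.
§8 does not apply.
Final offense level: 10.
Criminal history: 4 prior points → Category 1 (0-6).
Level 10 falls in the 8-15 band.
Grid: Level 8-15 × Category 1 = 44-72 weeks.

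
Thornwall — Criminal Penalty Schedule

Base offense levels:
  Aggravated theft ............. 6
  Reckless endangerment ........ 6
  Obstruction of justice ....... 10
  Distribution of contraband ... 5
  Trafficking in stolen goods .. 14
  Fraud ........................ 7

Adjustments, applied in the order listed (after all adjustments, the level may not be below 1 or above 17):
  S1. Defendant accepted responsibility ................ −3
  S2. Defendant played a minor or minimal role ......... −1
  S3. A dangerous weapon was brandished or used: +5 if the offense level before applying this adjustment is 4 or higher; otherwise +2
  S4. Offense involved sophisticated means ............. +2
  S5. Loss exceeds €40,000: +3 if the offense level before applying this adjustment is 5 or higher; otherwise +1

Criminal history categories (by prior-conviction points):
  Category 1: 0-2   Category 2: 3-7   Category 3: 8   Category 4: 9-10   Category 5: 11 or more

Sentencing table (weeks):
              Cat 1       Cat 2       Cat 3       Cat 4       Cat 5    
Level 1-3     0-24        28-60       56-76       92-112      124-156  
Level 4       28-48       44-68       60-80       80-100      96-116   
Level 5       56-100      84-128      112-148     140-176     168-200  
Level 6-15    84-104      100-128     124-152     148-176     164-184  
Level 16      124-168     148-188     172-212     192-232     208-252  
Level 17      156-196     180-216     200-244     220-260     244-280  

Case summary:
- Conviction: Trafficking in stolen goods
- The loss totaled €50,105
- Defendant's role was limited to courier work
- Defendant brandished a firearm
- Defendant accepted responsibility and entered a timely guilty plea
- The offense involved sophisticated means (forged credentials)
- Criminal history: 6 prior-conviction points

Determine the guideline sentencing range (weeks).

180-216 weeks

Base offense level for trafficking in stolen goods: 14.
S1 applies: 14 − 3 = 11.
S2 applies: 11 − 1 = 10.
S3 applies (level before this adjustment is 10 ≥ 4, so +5): 10 + 5 = 15.
S4 applies: 15 + 2 = 17.
S5 applies (level before this adjustment is 17 ≥ 5, so +3): 17 + 3 = 20.
Level 20 exceeds the maximum of 17; capped at 17.
Final offense level: 17.
Criminal history: 6 prior points → Category 2 (3-7).
Level 17 falls in the 17 band.
Grid: Level 17 × Category 2 = 180-216 weeks.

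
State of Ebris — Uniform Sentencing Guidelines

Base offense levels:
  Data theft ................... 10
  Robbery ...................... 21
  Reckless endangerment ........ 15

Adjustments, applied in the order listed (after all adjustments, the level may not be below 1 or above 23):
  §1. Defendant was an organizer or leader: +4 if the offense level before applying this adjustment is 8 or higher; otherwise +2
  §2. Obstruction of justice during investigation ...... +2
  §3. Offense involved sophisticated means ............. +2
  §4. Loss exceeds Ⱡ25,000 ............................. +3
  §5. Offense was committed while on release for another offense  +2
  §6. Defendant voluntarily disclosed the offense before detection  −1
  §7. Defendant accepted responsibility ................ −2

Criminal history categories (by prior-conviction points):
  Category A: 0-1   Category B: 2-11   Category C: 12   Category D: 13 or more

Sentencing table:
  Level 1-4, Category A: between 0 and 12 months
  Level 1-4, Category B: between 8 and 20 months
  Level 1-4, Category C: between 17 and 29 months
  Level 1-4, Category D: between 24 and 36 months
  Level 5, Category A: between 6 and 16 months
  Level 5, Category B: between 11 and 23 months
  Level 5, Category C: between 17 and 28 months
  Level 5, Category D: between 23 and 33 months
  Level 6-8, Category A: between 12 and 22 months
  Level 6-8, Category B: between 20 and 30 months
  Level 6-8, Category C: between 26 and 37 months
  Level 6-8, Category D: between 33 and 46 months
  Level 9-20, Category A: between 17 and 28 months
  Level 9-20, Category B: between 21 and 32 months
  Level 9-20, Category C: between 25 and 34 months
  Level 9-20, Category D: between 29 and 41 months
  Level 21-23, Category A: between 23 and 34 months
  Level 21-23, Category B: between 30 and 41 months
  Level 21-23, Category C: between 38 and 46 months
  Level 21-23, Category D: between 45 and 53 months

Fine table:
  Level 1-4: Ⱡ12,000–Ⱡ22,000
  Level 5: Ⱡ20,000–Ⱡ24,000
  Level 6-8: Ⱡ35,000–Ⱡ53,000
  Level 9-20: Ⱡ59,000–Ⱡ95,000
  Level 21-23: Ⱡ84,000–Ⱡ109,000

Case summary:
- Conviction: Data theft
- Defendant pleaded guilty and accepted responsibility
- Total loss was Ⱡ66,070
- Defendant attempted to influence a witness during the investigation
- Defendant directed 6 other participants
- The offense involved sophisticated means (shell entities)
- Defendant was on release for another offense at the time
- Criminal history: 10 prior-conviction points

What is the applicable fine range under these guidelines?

Ⱡ84,000–Ⱡ109,000

Base offense level for data theft: 10.
§1 applies (level before this adjustment is 10 ≥ 8, so +4): 10 + 4 = 14.
§2 applies: 14 + 2 = 16.
§3 applies: 16 + 2 = 18.
§4 applies: 18 + 3 = 21.
§5 applies: 21 + 2 = 23.
§7 applies: 23 − 2 = 21.
Final offense level: 21.
Level 21 falls in the 21-23 band.
Fine table: Level 21-23 → Ⱡ84,000–Ⱡ109,000.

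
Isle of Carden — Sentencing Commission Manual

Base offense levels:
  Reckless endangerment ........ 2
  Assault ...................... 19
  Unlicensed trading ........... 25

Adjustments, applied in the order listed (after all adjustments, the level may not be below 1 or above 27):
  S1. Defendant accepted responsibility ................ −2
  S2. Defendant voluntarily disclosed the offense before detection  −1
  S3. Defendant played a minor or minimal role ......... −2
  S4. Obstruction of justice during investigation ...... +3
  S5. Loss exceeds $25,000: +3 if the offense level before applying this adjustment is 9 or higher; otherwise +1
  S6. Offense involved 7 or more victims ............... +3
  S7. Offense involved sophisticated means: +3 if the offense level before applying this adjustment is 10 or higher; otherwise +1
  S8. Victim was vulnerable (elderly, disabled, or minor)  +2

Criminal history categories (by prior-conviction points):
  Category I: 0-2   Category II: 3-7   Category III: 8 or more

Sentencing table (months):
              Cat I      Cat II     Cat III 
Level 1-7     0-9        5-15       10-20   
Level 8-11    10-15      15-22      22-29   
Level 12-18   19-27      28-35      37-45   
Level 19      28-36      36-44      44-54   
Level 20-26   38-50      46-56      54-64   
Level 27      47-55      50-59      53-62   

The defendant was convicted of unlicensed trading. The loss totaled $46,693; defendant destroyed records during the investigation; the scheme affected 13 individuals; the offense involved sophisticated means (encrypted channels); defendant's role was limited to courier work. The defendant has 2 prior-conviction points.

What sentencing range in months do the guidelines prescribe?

47-55 months

Base offense level for unlicensed trading: 25.
S3 applies: 25 − 2 = 23.
S4 applies: 23 + 3 = 26.
S5 applies (level before this adjustment is 26 ≥ 9, so +3): 26 + 3 = 29.
S6 applies: 29 + 3 = 32.
S7 applies (level before this adjustment is 32 ≥ 10, so +3): 32 + 3 = 35.
S8 does not apply.
Level 35 exceeds the maximum of 27; capped at 27.
Final offense level: 27.
Criminal history: 2 prior points → Category I (0-2).
Level 27 falls in the 27 band.
Grid: Level 27 × Category I = 47-55 months.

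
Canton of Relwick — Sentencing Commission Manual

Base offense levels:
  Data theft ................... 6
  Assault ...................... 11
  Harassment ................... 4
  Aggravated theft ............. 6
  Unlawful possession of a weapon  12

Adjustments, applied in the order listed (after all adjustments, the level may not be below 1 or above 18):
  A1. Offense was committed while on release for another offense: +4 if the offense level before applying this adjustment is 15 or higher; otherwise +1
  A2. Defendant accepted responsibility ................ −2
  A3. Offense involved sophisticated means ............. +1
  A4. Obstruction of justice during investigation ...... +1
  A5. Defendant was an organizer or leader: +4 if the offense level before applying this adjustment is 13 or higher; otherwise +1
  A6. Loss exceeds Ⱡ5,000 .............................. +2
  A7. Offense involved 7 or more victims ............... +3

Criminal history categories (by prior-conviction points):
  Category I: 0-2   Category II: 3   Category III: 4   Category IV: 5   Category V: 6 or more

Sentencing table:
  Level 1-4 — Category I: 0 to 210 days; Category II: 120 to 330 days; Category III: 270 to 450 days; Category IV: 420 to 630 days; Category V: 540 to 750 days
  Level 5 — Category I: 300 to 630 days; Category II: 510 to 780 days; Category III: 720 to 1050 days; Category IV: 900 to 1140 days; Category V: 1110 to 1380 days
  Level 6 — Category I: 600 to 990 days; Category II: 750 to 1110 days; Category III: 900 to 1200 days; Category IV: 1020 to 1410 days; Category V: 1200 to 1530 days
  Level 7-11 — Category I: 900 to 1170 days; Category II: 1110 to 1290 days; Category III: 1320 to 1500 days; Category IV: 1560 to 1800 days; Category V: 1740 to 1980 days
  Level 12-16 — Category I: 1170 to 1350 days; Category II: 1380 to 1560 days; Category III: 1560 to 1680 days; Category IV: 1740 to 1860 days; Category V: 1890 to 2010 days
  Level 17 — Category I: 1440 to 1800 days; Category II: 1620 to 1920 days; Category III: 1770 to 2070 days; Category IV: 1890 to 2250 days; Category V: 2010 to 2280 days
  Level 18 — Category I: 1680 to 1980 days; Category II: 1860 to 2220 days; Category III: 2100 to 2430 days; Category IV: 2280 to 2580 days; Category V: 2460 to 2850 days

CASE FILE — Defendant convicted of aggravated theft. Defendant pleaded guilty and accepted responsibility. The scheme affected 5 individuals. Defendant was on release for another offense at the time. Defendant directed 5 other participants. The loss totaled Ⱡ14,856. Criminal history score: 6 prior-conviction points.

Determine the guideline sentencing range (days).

1740-1980 days

Base offense level for aggravated theft: 6.
A1 applies (level before this adjustment is 6 < 15, so +1): 6 + 1 = 7.
A2 applies: 7 − 2 = 5.
A4 does not apply.
A5 applies (level before this adjustment is 5 < 13, so +1): 5 + 1 = 6.
A6 applies: 6 + 2 = 8.
Final offense level: 8.
Criminal history: 6 prior points → Category V (6+).
Level 8 falls in the 7-11 band.
Grid: Level 7-11 × Category V = 1740-1980 days.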